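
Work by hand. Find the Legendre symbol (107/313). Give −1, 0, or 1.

1

Euler's criterion: (107/313) ≡ 107^156 (mod 313).
107^2 ≡ 181 (mod 313)
107^4 ≡ 209 (mod 313)
107^8 ≡ 174 (mod 313)
107^16 ≡ 228 (mod 313)
107^32 ≡ 26 (mod 313)
107^64 ≡ 50 (mod 313)
107^128 ≡ 309 (mod 313)
107^156 = 107^(128+16+8+4) ≡ 1 (mod 313).
Result is 1, so (107/313) = 1.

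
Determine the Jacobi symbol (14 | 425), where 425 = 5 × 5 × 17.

-1

Pull out 2: since 425 ≡ 1 (mod 8), (2/425) = +1.
Reciprocity: 7 ≡ 3 and 425 ≡ 1 (mod 4), so (7/425) = +(425/7).
Reduce top mod 7: now compute (5/7).
Reciprocity: 5 ≡ 1 and 7 ≡ 3 (mod 4), so (5/7) = +(7/5).
Reduce top mod 5: now compute (2/5).
Pull out 2: since 5 ≡ 5 (mod 8), (2/5) = -1.
Reached (1/5) = 1. Collecting the sign flips along the way, the symbol is -1.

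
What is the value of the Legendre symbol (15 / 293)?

Euler's criterion: (15/293) ≡ 15^146 (mod 293).
15^2 ≡ 225 (mod 293)
15^4 ≡ 229 (mod 293)
15^8 ≡ 287 (mod 293)
15^16 ≡ 36 (mod 293)
15^32 ≡ 124 (mod 293)
15^64 ≡ 140 (mod 293)
15^128 ≡ 262 (mod 293)
15^146 = 15^(128+16+2) ≡ 1 (mod 293).
Result is 1, so (15/293) = 1.

1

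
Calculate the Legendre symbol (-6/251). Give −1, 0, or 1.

First reduce: -6 ≡ 245 (mod 251).
Reciprocity: 245 ≡ 1 and 251 ≡ 3 (mod 4), so (245/251) = +(251/245).
Reduce top mod 245: now compute (6/245).
Pull out 2: since 245 ≡ 5 (mod 8), (2/245) = -1.
Reciprocity: 3 ≡ 3 and 245 ≡ 1 (mod 4), so (3/245) = +(245/3).
Reduce top mod 3: now compute (2/3).
Pull out 2: since 3 ≡ 3 (mod 8), (2/3) = -1.
Reached (1/3) = 1. Collecting the sign flips along the way, the symbol is +1.

1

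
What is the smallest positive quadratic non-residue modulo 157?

(2/157) = −1, so 2 is the smallest positive non-residue mod 157.

2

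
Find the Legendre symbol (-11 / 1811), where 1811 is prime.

First reduce: -11 ≡ 1800 (mod 1811).
Pull out 2^3: since 1811 ≡ 3 (mod 8), (2/1811) = -1, so (2/1811)^3 = -1.
Reciprocity: 225 ≡ 1 and 1811 ≡ 3 (mod 4), so (225/1811) = +(1811/225).
Reduce top mod 225: now compute (11/225).
Reciprocity: 11 ≡ 3 and 225 ≡ 1 (mod 4), so (11/225) = +(225/11).
Reduce top mod 11: now compute (5/11).
Reciprocity: 5 ≡ 1 and 11 ≡ 3 (mod 4), so (5/11) = +(11/5).
Reduce top mod 5: now compute (1/5).
Reached (1/5) = 1. Collecting the sign flips along the way, the symbol is -1.

-1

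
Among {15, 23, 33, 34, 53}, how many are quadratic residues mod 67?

(15/67) = +1 → QR.
(23/67) = +1 → QR.
(33/67) = +1 → QR.
(34/67) = -1 → non-residue.
(53/67) = -1 → non-residue.
Total quadratic residues among the 5: 3.

3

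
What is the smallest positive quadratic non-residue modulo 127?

(2/127) = +1, so 2 is a residue.
(3/127) = −1, so 3 is the smallest positive non-residue mod 127.

3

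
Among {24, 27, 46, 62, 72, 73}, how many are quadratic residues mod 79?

(24/79) = -1 → non-residue.
(27/79) = -1 → non-residue.
(46/79) = +1 → QR.
(62/79) = +1 → QR.
(72/79) = +1 → QR.
(73/79) = +1 → QR.
Total quadratic residues among the 6: 4.

4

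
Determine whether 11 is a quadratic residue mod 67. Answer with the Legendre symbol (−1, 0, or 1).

-1

Euler's criterion: (11/67) ≡ 11^33 (mod 67).
11^2 ≡ 54 (mod 67)
11^4 ≡ 35 (mod 67)
11^8 ≡ 19 (mod 67)
11^16 ≡ 26 (mod 67)
11^32 ≡ 6 (mod 67)
11^33 = 11^(32+1) ≡ 66 (mod 67).
Result is 66 ≡ −1, so (11/67) = −1.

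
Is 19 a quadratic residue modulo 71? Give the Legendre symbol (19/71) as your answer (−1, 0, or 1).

Euler's criterion: (19/71) ≡ 19^35 (mod 71).
19^2 ≡ 6 (mod 71)
19^4 ≡ 36 (mod 71)
19^8 ≡ 18 (mod 71)
19^16 ≡ 40 (mod 71)
19^32 ≡ 38 (mod 71)
19^35 = 19^(32+2+1) ≡ 1 (mod 71).
Result is 1, so (19/71) = 1.

1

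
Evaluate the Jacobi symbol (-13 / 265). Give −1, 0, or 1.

First reduce: -13 ≡ 252 (mod 265).
Pull out 2^2: since 265 ≡ 1 (mod 8), (2/265) = +1, so (2/265)^2 = +1.
Reciprocity: 63 ≡ 3 and 265 ≡ 1 (mod 4), so (63/265) = +(265/63).
Reduce top mod 63: now compute (13/63).
Reciprocity: 13 ≡ 1 and 63 ≡ 3 (mod 4), so (13/63) = +(63/13).
Reduce top mod 13: now compute (11/13).
Reciprocity: 11 ≡ 3 and 13 ≡ 1 (mod 4), so (11/13) = +(13/11).
Reduce top mod 11: now compute (2/11).
Pull out 2: since 11 ≡ 3 (mod 8), (2/11) = -1.
Reached (1/11) = 1. Collecting the sign flips along the way, the symbol is -1.

-1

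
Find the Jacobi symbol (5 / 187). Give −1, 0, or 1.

-1

Reciprocity: 5 ≡ 1 and 187 ≡ 3 (mod 4), so (5/187) = +(187/5).
Reduce top mod 5: now compute (2/5).
Pull out 2: since 5 ≡ 5 (mod 8), (2/5) = -1.
Reached (1/5) = 1. Collecting the sign flips along the way, the symbol is -1.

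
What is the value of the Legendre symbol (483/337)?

-1

Euler's criterion: (483/337) ≡ 146^168 (mod 337).
146^2 ≡ 85 (mod 337)
146^4 ≡ 148 (mod 337)
146^8 ≡ 336 (mod 337)
146^16 ≡ 1 (mod 337)
146^32 ≡ 1 (mod 337)
146^64 ≡ 1 (mod 337)
146^128 ≡ 1 (mod 337)
146^168 = 146^(128+32+8) ≡ 336 (mod 337).
Result is 336 ≡ −1, so (483/337) = −1.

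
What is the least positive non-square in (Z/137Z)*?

(2/137) = +1, so 2 is a residue.
(3/137) = −1, so 3 is the smallest positive non-residue mod 137.

3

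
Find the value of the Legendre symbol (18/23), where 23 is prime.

Euler's criterion: (18/23) ≡ 18^11 (mod 23).
18^2 ≡ 2 (mod 23)
18^4 ≡ 4 (mod 23)
18^8 ≡ 16 (mod 23)
18^11 = 18^(8+2+1) ≡ 1 (mod 23).
Result is 1, so (18/23) = 1.

1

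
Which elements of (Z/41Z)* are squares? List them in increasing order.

1, 2, 4, 5, 8, 9, 10, 16, 18, 20, 21, 23, 25, 31, 32, 33, 36, 37, 39, 40

Square k = 1,…,20 (k and 41−k give the same square):
1²=1, 2²=4, 3²=9, 4²=16, 5²=25, 6²=36, 7²≡8, 8²≡23, 9²≡40, 10²≡18, 11²≡39, 12²≡21, 13²≡5, 14²≡32, 15²≡20, 16²≡10, 17²≡2, 18²≡37, 19²≡33, 20²≡31 (mod 41).
So the quadratic residues mod 41 are {1, 2, 4, 5, 8, 9, 10, 16, 18, 20, 21, 23, 25, 31, 32, 33, 36, 37, 39, 40}.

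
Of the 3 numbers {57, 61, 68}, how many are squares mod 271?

(57/271) = +1 → QR.
(61/271) = +1 → QR.
(68/271) = +1 → QR.
Total quadratic residues among the 3: 3.

3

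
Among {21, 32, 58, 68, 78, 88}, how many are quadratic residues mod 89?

5

(21/89) = +1 → QR.
(32/89) = +1 → QR.
(58/89) = -1 → non-residue.
(68/89) = +1 → QR.
(78/89) = +1 → QR.
(88/89) = +1 → QR.
Total quadratic residues among the 6: 5.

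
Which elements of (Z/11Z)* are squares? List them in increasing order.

1,3,4,5,9

Square k = 1,…,5 (k and 11−k give the same square):
1²=1, 2²=4, 3²=9, 4²≡5, 5²≡3 (mod 11).
So the quadratic residues mod 11 are {1, 3, 4, 5, 9}.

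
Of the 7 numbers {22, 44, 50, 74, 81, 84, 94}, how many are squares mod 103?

2

(22/103) = -1 → non-residue.
(44/103) = -1 → non-residue.
(50/103) = +1 → QR.
(74/103) = -1 → non-residue.
(81/103) = +1 → QR.
(84/103) = -1 → non-residue.
(94/103) = -1 → non-residue.
Total quadratic residues among the 7: 2.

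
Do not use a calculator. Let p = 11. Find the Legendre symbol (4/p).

Euler's criterion: (4/11) ≡ 4^5 (mod 11).
4^2 ≡ 5 (mod 11)
4^4 ≡ 3 (mod 11)
4^5 = 4^(4+1) ≡ 1 (mod 11).
Result is 1, so (4/11) = 1.

1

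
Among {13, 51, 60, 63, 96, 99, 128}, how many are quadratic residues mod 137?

4

(13/137) = -1 → non-residue.
(51/137) = -1 → non-residue.
(60/137) = +1 → QR.
(63/137) = +1 → QR.
(96/137) = -1 → non-residue.
(99/137) = +1 → QR.
(128/137) = +1 → QR.
Total quadratic residues among the 7: 4.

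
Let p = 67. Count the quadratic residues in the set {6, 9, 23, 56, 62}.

(6/67) = +1 → QR.
(9/67) = +1 → QR.
(23/67) = +1 → QR.
(56/67) = +1 → QR.
(62/67) = +1 → QR.
Total quadratic residues among the 5: 5.

5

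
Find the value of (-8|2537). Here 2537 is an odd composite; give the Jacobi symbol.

1

First reduce: -8 ≡ 2529 (mod 2537).
Reciprocity: 2529 ≡ 1 and 2537 ≡ 1 (mod 4), so (2529/2537) = +(2537/2529).
Reduce top mod 2529: now compute (8/2529).
Pull out 2^3: since 2529 ≡ 1 (mod 8), (2/2529) = +1, so (2/2529)^3 = +1.
Reached (1/2529) = 1. Collecting the sign flips along the way, the symbol is +1.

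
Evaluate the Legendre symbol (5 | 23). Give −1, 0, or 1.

Reciprocity: 5 ≡ 1 and 23 ≡ 3 (mod 4), so (5/23) = +(23/5).
Reduce top mod 5: now compute (3/5).
Reciprocity: 3 ≡ 3 and 5 ≡ 1 (mod 4), so (3/5) = +(5/3).
Reduce top mod 3: now compute (2/3).
Pull out 2: since 3 ≡ 3 (mod 8), (2/3) = -1.
Reached (1/3) = 1. Collecting the sign flips along the way, the symbol is -1.

-1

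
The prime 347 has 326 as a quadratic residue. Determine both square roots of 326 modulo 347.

Since 347 ≡ 3 (mod 4), a square root of 326 is 326^((347+1)/4) = 326^87 mod 347.
Repeated squaring: 326^2≡94, 326^4≡161, 326^8≡243, 326^16≡59, 326^32≡11, 326^64≡121 (mod 347).
326^87 = 326^(64+16+4+2+1) ≡ 275 (mod 347).
Check: 275² = 75625 ≡ 326 (mod 347). The two roots are 72 and 275.

72, 275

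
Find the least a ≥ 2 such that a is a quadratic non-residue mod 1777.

(2/1777) = +1, so 2 is a residue.
(3/1777) = +1, so 3 is a residue.
(4/1777) = +1, so 4 is a residue.
(5/1777) = −1, so 5 is the smallest positive non-residue mod 1777.

5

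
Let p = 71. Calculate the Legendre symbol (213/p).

0

First reduce: 213 ≡ 0 (mod 71).
Top reduces to 0: gcd > 1, so the symbol is 0.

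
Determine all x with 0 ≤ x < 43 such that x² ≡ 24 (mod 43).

Since 43 ≡ 3 (mod 4), a square root of 24 is 24^((43+1)/4) = 24^11 mod 43.
Repeated squaring: 24^2≡17, 24^4≡31, 24^8≡15 (mod 43).
24^11 = 24^(8+2+1) ≡ 14 (mod 43).
Check: 14² = 196 ≡ 24 (mod 43). The two roots are 14 and 29.

14, 29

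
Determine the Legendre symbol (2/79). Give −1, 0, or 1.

Pull out 2: since 79 ≡ 7 (mod 8), (2/79) = +1.
Reached (1/79) = 1. Collecting the sign flips along the way, the symbol is +1.

1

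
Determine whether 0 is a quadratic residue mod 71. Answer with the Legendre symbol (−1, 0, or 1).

0

Top reduces to 0: gcd > 1, so the symbol is 0.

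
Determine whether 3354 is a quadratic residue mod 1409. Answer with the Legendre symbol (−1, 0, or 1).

First reduce: 3354 ≡ 536 (mod 1409).
Pull out 2^3: since 1409 ≡ 1 (mod 8), (2/1409) = +1, so (2/1409)^3 = +1.
Reciprocity: 67 ≡ 3 and 1409 ≡ 1 (mod 4), so (67/1409) = +(1409/67).
Reduce top mod 67: now compute (2/67).
Pull out 2: since 67 ≡ 3 (mod 8), (2/67) = -1.
Reached (1/67) = 1. Collecting the sign flips along the way, the symbol is -1.

-1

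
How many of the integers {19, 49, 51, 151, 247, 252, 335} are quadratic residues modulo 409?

3

(19/409) = -1 → non-residue.
(49/409) = +1 → QR.
(51/409) = +1 → QR.
(151/409) = -1 → non-residue.
(247/409) = +1 → QR.
(252/409) = -1 → non-residue.
(335/409) = -1 → non-residue.
Total quadratic residues among the 7: 3.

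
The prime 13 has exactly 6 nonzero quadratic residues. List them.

1, 3, 4, 9, 10, 12

Square k = 1,…,6 (k and 13−k give the same square):
1²=1, 2²=4, 3²=9, 4²≡3, 5²≡12, 6²≡10 (mod 13).
So the quadratic residues mod 13 are {1, 3, 4, 9, 10, 12}.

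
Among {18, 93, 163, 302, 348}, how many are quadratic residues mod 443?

(18/443) = -1 → non-residue.
(93/443) = -1 → non-residue.
(163/443) = +1 → QR.
(302/443) = -1 → non-residue.
(348/443) = -1 → non-residue.
Total quadratic residues among the 5: 1.

1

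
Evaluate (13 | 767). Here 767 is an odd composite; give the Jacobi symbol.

0

Reciprocity: 13 ≡ 1 and 767 ≡ 3 (mod 4), so (13/767) = +(767/13).
Reduce top mod 13: now compute (0/13).
Top reduces to 0: gcd > 1, so the symbol is 0.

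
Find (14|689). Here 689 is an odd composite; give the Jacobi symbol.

-1

Pull out 2: since 689 ≡ 1 (mod 8), (2/689) = +1.
Reciprocity: 7 ≡ 3 and 689 ≡ 1 (mod 4), so (7/689) = +(689/7).
Reduce top mod 7: now compute (3/7).
Reciprocity: 3 ≡ 3 and 7 ≡ 3 (mod 4), so (3/7) = −(7/3).
Reduce top mod 3: now compute (1/3).
Reached (1/3) = 1. Collecting the sign flips along the way, the symbol is -1.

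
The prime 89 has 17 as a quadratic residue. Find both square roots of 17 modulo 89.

89 ≡ 1 (mod 4), so we find a root by search.
Trying successive values, 27² = 729 ≡ 17 (mod 89). The other root is 89 − 27 = 62.

27, 62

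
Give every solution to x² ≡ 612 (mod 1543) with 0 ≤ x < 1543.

Since 1543 ≡ 3 (mod 4), a square root of 612 is 612^((1543+1)/4) = 612^386 mod 1543.
Repeated squaring: 612^2≡1138, 612^4≡467, 612^8≡526, 612^16≡479, 612^32≡1077, 612^64≡1136, 612^128≡548, 612^256≡962 (mod 1543).
612^386 = 612^(256+128+2) ≡ 173 (mod 1543).
Check: 173² = 29929 ≡ 612 (mod 1543). The two roots are 173 and 1370.

173, 1370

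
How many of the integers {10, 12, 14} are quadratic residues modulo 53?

1

(10/53) = +1 → QR.
(12/53) = -1 → non-residue.
(14/53) = -1 → non-residue.
Total quadratic residues among the 3: 1.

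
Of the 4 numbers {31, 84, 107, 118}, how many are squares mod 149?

(31/149) = +1 → QR.
(84/149) = -1 → non-residue.
(107/149) = +1 → QR.
(118/149) = +1 → QR.
Total quadratic residues among the 4: 3.

3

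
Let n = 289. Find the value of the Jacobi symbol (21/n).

Reciprocity: 21 ≡ 1 and 289 ≡ 1 (mod 4), so (21/289) = +(289/21).
Reduce top mod 21: now compute (16/21).
Pull out 2^4: since 21 ≡ 5 (mod 8), (2/21) = -1, so (2/21)^4 = +1.
Reached (1/21) = 1. Collecting the sign flips along the way, the symbol is +1.

1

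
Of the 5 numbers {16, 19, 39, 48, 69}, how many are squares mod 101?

(16/101) = +1 → QR.
(19/101) = +1 → QR.
(39/101) = -1 → non-residue.
(48/101) = -1 → non-residue.
(69/101) = -1 → non-residue.
Total quadratic residues among the 5: 2.

2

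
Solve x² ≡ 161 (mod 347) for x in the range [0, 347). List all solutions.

94, 253

Since 347 ≡ 3 (mod 4), a square root of 161 is 161^((347+1)/4) = 161^87 mod 347.
Repeated squaring: 161^2≡243, 161^4≡59, 161^8≡11, 161^16≡121, 161^32≡67, 161^64≡325 (mod 347).
161^87 = 161^(64+16+4+2+1) ≡ 94 (mod 347).
Check: 94² = 8836 ≡ 161 (mod 347). The two roots are 94 and 253.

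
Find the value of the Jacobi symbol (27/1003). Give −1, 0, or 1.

Reciprocity: 27 ≡ 3 and 1003 ≡ 3 (mod 4), so (27/1003) = −(1003/27).
Reduce top mod 27: now compute (4/27).
Pull out 2^2: since 27 ≡ 3 (mod 8), (2/27) = -1, so (2/27)^2 = +1.
Reached (1/27) = 1. Collecting the sign flips along the way, the symbol is -1.

-1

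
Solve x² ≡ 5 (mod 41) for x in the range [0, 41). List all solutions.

13, 28

41 ≡ 1 (mod 4), so we find a root by search.
Trying successive values, 13² = 169 ≡ 5 (mod 41). The other root is 41 − 13 = 28.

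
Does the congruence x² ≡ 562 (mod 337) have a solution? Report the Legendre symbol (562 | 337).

Euler's criterion: (562/337) ≡ 225^168 (mod 337).
225^2 ≡ 75 (mod 337)
225^4 ≡ 233 (mod 337)
225^8 ≡ 32 (mod 337)
225^16 ≡ 13 (mod 337)
225^32 ≡ 169 (mod 337)
225^64 ≡ 253 (mod 337)
225^128 ≡ 316 (mod 337)
225^168 = 225^(128+32+8) ≡ 1 (mod 337).
Result is 1, so (562/337) = 1.

1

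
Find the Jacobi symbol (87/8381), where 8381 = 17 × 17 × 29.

Reciprocity: 87 ≡ 3 and 8381 ≡ 1 (mod 4), so (87/8381) = +(8381/87).
Reduce top mod 87: now compute (29/87).
Reciprocity: 29 ≡ 1 and 87 ≡ 3 (mod 4), so (29/87) = +(87/29).
Reduce top mod 29: now compute (0/29).
Top reduces to 0: gcd > 1, so the symbol is 0.

0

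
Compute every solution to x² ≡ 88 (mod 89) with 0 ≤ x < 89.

89 ≡ 1 (mod 4), so we find a root by search.
Trying successive values, 34² = 1156 ≡ 88 (mod 89). The other root is 89 − 34 = 55.

34, 55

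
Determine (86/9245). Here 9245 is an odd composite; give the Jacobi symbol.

0

Pull out 2: since 9245 ≡ 5 (mod 8), (2/9245) = -1.
Reciprocity: 43 ≡ 3 and 9245 ≡ 1 (mod 4), so (43/9245) = +(9245/43).
Reduce top mod 43: now compute (0/43).
Top reduces to 0: gcd > 1, so the symbol is 0.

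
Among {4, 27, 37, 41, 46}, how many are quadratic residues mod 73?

(4/73) = +1 → QR.
(27/73) = +1 → QR.
(37/73) = +1 → QR.
(41/73) = +1 → QR.
(46/73) = +1 → QR.
Total quadratic residues among the 5: 5.

5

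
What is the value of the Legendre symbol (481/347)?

Euler's criterion: (481/347) ≡ 134^173 (mod 347).
134^2 ≡ 259 (mod 347)
134^4 ≡ 110 (mod 347)
134^8 ≡ 302 (mod 347)
134^16 ≡ 290 (mod 347)
134^32 ≡ 126 (mod 347)
134^64 ≡ 261 (mod 347)
134^128 ≡ 109 (mod 347)
134^173 = 134^(128+32+8+4+1) ≡ 346 (mod 347).
Result is 346 ≡ −1, so (481/347) = −1.

-1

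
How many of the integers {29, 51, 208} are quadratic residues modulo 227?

(29/227) = +1 → QR.
(51/227) = -1 → non-residue.
(208/227) = -1 → non-residue.
Total quadratic residues among the 3: 1.

1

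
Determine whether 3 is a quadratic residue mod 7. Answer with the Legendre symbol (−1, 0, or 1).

Reciprocity: 3 ≡ 3 and 7 ≡ 3 (mod 4), so (3/7) = −(7/3).
Reduce top mod 3: now compute (1/3).
Reached (1/3) = 1. Collecting the sign flips along the way, the symbol is -1.

-1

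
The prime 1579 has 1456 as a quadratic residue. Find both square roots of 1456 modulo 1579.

Since 1579 ≡ 3 (mod 4), a square root of 1456 is 1456^((1579+1)/4) = 1456^395 mod 1579.
Repeated squaring: 1456^2≡918, 1456^4≡1117, 1456^8≡279, 1456^16≡470, 1456^32≡1419, 1456^64≡336, 1456^128≡787, 1456^256≡401 (mod 1579).
1456^395 = 1456^(256+128+8+2+1) ≡ 1351 (mod 1579).
Check: 1351² = 1825201 ≡ 1456 (mod 1579). The two roots are 228 and 1351.

228, 1351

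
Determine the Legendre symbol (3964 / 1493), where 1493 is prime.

First reduce: 3964 ≡ 978 (mod 1493).
Pull out 2: since 1493 ≡ 5 (mod 8), (2/1493) = -1.
Reciprocity: 489 ≡ 1 and 1493 ≡ 1 (mod 4), so (489/1493) = +(1493/489).
Reduce top mod 489: now compute (26/489).
Pull out 2: since 489 ≡ 1 (mod 8), (2/489) = +1.
Reciprocity: 13 ≡ 1 and 489 ≡ 1 (mod 4), so (13/489) = +(489/13).
Reduce top mod 13: now compute (8/13).
Pull out 2^3: since 13 ≡ 5 (mod 8), (2/13) = -1, so (2/13)^3 = -1.
Reached (1/13) = 1. Collecting the sign flips along the way, the symbol is +1.

1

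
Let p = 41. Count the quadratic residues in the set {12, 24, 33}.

(12/41) = -1 → non-residue.
(24/41) = -1 → non-residue.
(33/41) = +1 → QR.
Total quadratic residues among the 3: 1.

1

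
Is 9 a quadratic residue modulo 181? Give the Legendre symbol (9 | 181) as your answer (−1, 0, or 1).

Euler's criterion: (9/181) ≡ 9^90 (mod 181).
9^2 ≡ 81 (mod 181)
9^4 ≡ 45 (mod 181)
9^8 ≡ 34 (mod 181)
9^16 ≡ 70 (mod 181)
9^32 ≡ 13 (mod 181)
9^64 ≡ 169 (mod 181)
9^90 = 9^(64+16+8+2) ≡ 1 (mod 181).
Result is 1, so (9/181) = 1.

1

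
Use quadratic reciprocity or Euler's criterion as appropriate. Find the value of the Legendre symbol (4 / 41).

1

Pull out 2^2: since 41 ≡ 1 (mod 8), (2/41) = +1, so (2/41)^2 = +1.
Reached (1/41) = 1. Collecting the sign flips along the way, the symbol is +1.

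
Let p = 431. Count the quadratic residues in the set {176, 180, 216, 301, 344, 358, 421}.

5

(176/431) = +1 → QR.
(180/431) = +1 → QR.
(216/431) = +1 → QR.
(301/431) = +1 → QR.
(344/431) = -1 → non-residue.
(358/431) = +1 → QR.
(421/431) = -1 → non-residue.
Total quadratic residues among the 7: 5.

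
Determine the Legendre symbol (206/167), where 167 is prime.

-1

First reduce: 206 ≡ 39 (mod 167).
Reciprocity: 39 ≡ 3 and 167 ≡ 3 (mod 4), so (39/167) = −(167/39).
Reduce top mod 39: now compute (11/39).
Reciprocity: 11 ≡ 3 and 39 ≡ 3 (mod 4), so (11/39) = −(39/11).
Reduce top mod 11: now compute (6/11).
Pull out 2: since 11 ≡ 3 (mod 8), (2/11) = -1.
Reciprocity: 3 ≡ 3 and 11 ≡ 3 (mod 4), so (3/11) = −(11/3).
Reduce top mod 3: now compute (2/3).
Pull out 2: since 3 ≡ 3 (mod 8), (2/3) = -1.
Reached (1/3) = 1. Collecting the sign flips along the way, the symbol is -1.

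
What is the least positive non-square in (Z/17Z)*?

3

(2/17) = +1, so 2 is a residue.
(3/17) = −1, so 3 is the smallest positive non-residue mod 17.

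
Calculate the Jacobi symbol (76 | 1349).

Pull out 2^2: since 1349 ≡ 5 (mod 8), (2/1349) = -1, so (2/1349)^2 = +1.
Reciprocity: 19 ≡ 3 and 1349 ≡ 1 (mod 4), so (19/1349) = +(1349/19).
Reduce top mod 19: now compute (0/19).
Top reduces to 0: gcd > 1, so the symbol is 0.

0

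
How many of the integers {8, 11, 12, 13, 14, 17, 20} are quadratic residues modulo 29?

(8/29) = -1 → non-residue.
(11/29) = -1 → non-residue.
(12/29) = -1 → non-residue.
(13/29) = +1 → QR.
(14/29) = -1 → non-residue.
(17/29) = -1 → non-residue.
(20/29) = +1 → QR.
Total quadratic residues among the 7: 2.

2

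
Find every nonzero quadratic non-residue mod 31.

Square k = 1,…,15 (k and 31−k give the same square):
1²=1, 2²=4, 3²=9, 4²=16, 5²=25, 6²≡5, 7²≡18, 8²≡2, 9²≡19, 10²≡7, 11²≡28, 12²≡20, 13²≡14, 14²≡10, 15²≡8 (mod 31).
The residues are {1, 2, 4, 5, 7, 8, 9, 10, 14, 16, 18, 19, 20, 25, 28}; the non-residues are the remaining 15 nonzero classes.

3, 6, 11, 12, 13, 15, 17, 21, 22, 23, 24, 26, 27, 29, 30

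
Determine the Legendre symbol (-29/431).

Euler's criterion: (-29/431) ≡ 402^215 (mod 431).
402^2 ≡ 410 (mod 431)
402^4 ≡ 10 (mod 431)
402^8 ≡ 100 (mod 431)
402^16 ≡ 87 (mod 431)
402^32 ≡ 242 (mod 431)
402^64 ≡ 379 (mod 431)
402^128 ≡ 118 (mod 431)
402^215 = 402^(128+64+16+4+2+1) ≡ 430 (mod 431).
Result is 430 ≡ −1, so (-29/431) = −1.

-1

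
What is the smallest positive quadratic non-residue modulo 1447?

(2/1447) = +1, so 2 is a residue.
(3/1447) = −1, so 3 is the smallest positive non-residue mod 1447.

3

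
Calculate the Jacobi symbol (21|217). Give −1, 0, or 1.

0

Reciprocity: 21 ≡ 1 and 217 ≡ 1 (mod 4), so (21/217) = +(217/21).
Reduce top mod 21: now compute (7/21).
Reciprocity: 7 ≡ 3 and 21 ≡ 1 (mod 4), so (7/21) = +(21/7).
Reduce top mod 7: now compute (0/7).
Top reduces to 0: gcd > 1, so the symbol is 0.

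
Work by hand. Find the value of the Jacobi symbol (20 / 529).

Pull out 2^2: since 529 ≡ 1 (mod 8), (2/529) = +1, so (2/529)^2 = +1.
Reciprocity: 5 ≡ 1 and 529 ≡ 1 (mod 4), so (5/529) = +(529/5).
Reduce top mod 5: now compute (4/5).
Pull out 2^2: since 5 ≡ 5 (mod 8), (2/5) = -1, so (2/5)^2 = +1.
Reached (1/5) = 1. Collecting the sign flips along the way, the symbol is +1.

1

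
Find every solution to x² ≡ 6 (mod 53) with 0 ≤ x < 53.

53 ≡ 1 (mod 4), so we find a root by search.
Trying successive values, 18² = 324 ≡ 6 (mod 53). The other root is 53 − 18 = 35.

18, 35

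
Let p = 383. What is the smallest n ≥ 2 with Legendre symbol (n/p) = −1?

(2/383) = +1, so 2 is a residue.
(3/383) = +1, so 3 is a residue.
(4/383) = +1, so 4 is a residue.
(5/383) = −1, so 5 is the smallest positive non-residue mod 383.

5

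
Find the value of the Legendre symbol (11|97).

1

Reciprocity: 11 ≡ 3 and 97 ≡ 1 (mod 4), so (11/97) = +(97/11).
Reduce top mod 11: now compute (9/11).
Reciprocity: 9 ≡ 1 and 11 ≡ 3 (mod 4), so (9/11) = +(11/9).
Reduce top mod 9: now compute (2/9).
Pull out 2: since 9 ≡ 1 (mod 8), (2/9) = +1.
Reached (1/9) = 1. Collecting the sign flips along the way, the symbol is +1.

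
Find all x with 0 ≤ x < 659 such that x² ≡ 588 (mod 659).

172, 487

Since 659 ≡ 3 (mod 4), a square root of 588 is 588^((659+1)/4) = 588^165 mod 659.
Repeated squaring: 588^2≡428, 588^4≡641, 588^8≡324, 588^16≡195, 588^32≡462, 588^64≡587, 588^128≡571 (mod 659).
588^165 = 588^(128+32+4+1) ≡ 487 (mod 659).
Check: 487² = 237169 ≡ 588 (mod 659). The two roots are 172 and 487.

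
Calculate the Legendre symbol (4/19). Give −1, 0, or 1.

1

Pull out 2^2: since 19 ≡ 3 (mod 8), (2/19) = -1, so (2/19)^2 = +1.
Reached (1/19) = 1. Collecting the sign flips along the way, the symbol is +1.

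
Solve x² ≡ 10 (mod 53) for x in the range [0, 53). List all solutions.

53 ≡ 1 (mod 4), so we find a root by search.
Trying successive values, 13² = 169 ≡ 10 (mod 53). The other root is 53 − 13 = 40.

13, 40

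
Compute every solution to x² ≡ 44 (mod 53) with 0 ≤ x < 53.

16, 37

53 ≡ 1 (mod 4), so we find a root by search.
Trying successive values, 16² = 256 ≡ 44 (mod 53). The other root is 53 − 16 = 37.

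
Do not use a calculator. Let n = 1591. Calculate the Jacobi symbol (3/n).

Reciprocity: 3 ≡ 3 and 1591 ≡ 3 (mod 4), so (3/1591) = −(1591/3).
Reduce top mod 3: now compute (1/3).
Reached (1/3) = 1. Collecting the sign flips along the way, the symbol is -1.

-1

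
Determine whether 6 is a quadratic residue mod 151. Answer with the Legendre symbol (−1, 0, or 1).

-1

Euler's criterion: (6/151) ≡ 6^75 (mod 151).
6^2 ≡ 36 (mod 151)
6^4 ≡ 88 (mod 151)
6^8 ≡ 43 (mod 151)
6^16 ≡ 37 (mod 151)
6^32 ≡ 10 (mod 151)
6^64 ≡ 100 (mod 151)
6^75 = 6^(64+8+2+1) ≡ 150 (mod 151).
Result is 150 ≡ −1, so (6/151) = −1.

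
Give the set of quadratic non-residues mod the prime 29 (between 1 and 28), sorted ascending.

2,3,8,10,11,12,14,15,17,18,19,21,26,27

Square k = 1,…,14 (k and 29−k give the same square):
1²=1, 2²=4, 3²=9, 4²=16, 5²=25, 6²≡7, 7²≡20, 8²≡6, 9²≡23, 10²≡13, 11²≡5, 12²≡28, 13²≡24, 14²≡22 (mod 29).
The residues are {1, 4, 5, 6, 7, 9, 13, 16, 20, 22, 23, 24, 25, 28}; the non-residues are the remaining 14 nonzero classes.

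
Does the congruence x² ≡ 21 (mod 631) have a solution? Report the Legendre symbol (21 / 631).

Reciprocity: 21 ≡ 1 and 631 ≡ 3 (mod 4), so (21/631) = +(631/21).
Reduce top mod 21: now compute (1/21).
Reached (1/21) = 1. Collecting the sign flips along the way, the symbol is +1.

1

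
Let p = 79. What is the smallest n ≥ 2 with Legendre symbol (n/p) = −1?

3

(2/79) = +1, so 2 is a residue.
(3/79) = −1, so 3 is the smallest positive non-residue mod 79.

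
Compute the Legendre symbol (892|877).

-1

First reduce: 892 ≡ 15 (mod 877).
Reciprocity: 15 ≡ 3 and 877 ≡ 1 (mod 4), so (15/877) = +(877/15).
Reduce top mod 15: now compute (7/15).
Reciprocity: 7 ≡ 3 and 15 ≡ 3 (mod 4), so (7/15) = −(15/7).
Reduce top mod 7: now compute (1/7).
Reached (1/7) = 1. Collecting the sign flips along the way, the symbol is -1.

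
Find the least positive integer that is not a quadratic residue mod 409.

7

(2/409) = +1, so 2 is a residue.
(3/409) = +1, so 3 is a residue.
(4/409) = +1, so 4 is a residue.
(5/409) = +1, so 5 is a residue.
(6/409) = +1, so 6 is a residue.
(7/409) = −1, so 7 is the smallest positive non-residue mod 409.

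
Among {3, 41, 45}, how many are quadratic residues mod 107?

(3/107) = +1 → QR.
(41/107) = +1 → QR.
(45/107) = -1 → non-residue.
Total quadratic residues among the 3: 2.

2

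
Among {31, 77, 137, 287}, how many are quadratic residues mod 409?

2

(31/409) = -1 → non-residue.
(77/409) = +1 → QR.
(137/409) = +1 → QR.
(287/409) = -1 → non-residue.
Total quadratic residues among the 4: 2.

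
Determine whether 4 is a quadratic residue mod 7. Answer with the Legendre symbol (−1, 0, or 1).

1

Pull out 2^2: since 7 ≡ 7 (mod 8), (2/7) = +1, so (2/7)^2 = +1.
Reached (1/7) = 1. Collecting the sign flips along the way, the symbol is +1.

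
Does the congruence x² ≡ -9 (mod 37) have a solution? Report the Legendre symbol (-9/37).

1

First reduce: -9 ≡ 28 (mod 37).
Pull out 2^2: since 37 ≡ 5 (mod 8), (2/37) = -1, so (2/37)^2 = +1.
Reciprocity: 7 ≡ 3 and 37 ≡ 1 (mod 4), so (7/37) = +(37/7).
Reduce top mod 7: now compute (2/7).
Pull out 2: since 7 ≡ 7 (mod 8), (2/7) = +1.
Reached (1/7) = 1. Collecting the sign flips along the way, the symbol is +1.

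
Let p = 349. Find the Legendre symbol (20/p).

1

Pull out 2^2: since 349 ≡ 5 (mod 8), (2/349) = -1, so (2/349)^2 = +1.
Reciprocity: 5 ≡ 1 and 349 ≡ 1 (mod 4), so (5/349) = +(349/5).
Reduce top mod 5: now compute (4/5).
Pull out 2^2: since 5 ≡ 5 (mod 8), (2/5) = -1, so (2/5)^2 = +1.
Reached (1/5) = 1. Collecting the sign flips along the way, the symbol is +1.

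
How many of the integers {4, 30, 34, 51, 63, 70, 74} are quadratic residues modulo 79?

(4/79) = +1 → QR.
(30/79) = -1 → non-residue.
(34/79) = -1 → non-residue.
(51/79) = +1 → QR.
(63/79) = -1 → non-residue.
(70/79) = -1 → non-residue.
(74/79) = -1 → non-residue.
Total quadratic residues among the 7: 2.

2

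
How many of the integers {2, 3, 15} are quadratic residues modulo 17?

2

(2/17) = +1 → QR.
(3/17) = -1 → non-residue.
(15/17) = +1 → QR.
Total quadratic residues among the 3: 2.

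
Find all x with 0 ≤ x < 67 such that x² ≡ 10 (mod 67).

Since 67 ≡ 3 (mod 4), a square root of 10 is 10^((67+1)/4) = 10^17 mod 67.
Repeated squaring: 10^2≡33, 10^4≡17, 10^8≡21, 10^16≡39 (mod 67).
10^17 = 10^(16+1) ≡ 55 (mod 67).
Check: 55² = 3025 ≡ 10 (mod 67). The two roots are 12 and 55.

12, 55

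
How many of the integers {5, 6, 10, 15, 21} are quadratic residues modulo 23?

1

(5/23) = -1 → non-residue.
(6/23) = +1 → QR.
(10/23) = -1 → non-residue.
(15/23) = -1 → non-residue.
(21/23) = -1 → non-residue.
Total quadratic residues among the 5: 1.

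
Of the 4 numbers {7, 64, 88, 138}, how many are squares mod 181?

2

(7/181) = -1 → non-residue.
(64/181) = +1 → QR.
(88/181) = -1 → non-residue.
(138/181) = +1 → QR.
Total quadratic residues among the 4: 2.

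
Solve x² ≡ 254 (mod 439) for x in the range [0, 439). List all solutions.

80, 359

Since 439 ≡ 3 (mod 4), a square root of 254 is 254^((439+1)/4) = 254^110 mod 439.
Repeated squaring: 254^2≡422, 254^4≡289, 254^8≡111, 254^16≡29, 254^32≡402, 254^64≡52 (mod 439).
254^110 = 254^(64+32+8+4+2) ≡ 80 (mod 439).
Check: 80² = 6400 ≡ 254 (mod 439). The two roots are 80 and 359.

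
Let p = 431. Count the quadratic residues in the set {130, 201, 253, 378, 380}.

2

(130/431) = -1 → non-residue.
(201/431) = -1 → non-residue.
(253/431) = +1 → QR.
(378/431) = -1 → non-residue.
(380/431) = +1 → QR.
Total quadratic residues among the 5: 2.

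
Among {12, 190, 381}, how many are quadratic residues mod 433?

(12/433) = +1 → QR.
(190/433) = +1 → QR.
(381/433) = +1 → QR.
Total quadratic residues among the 3: 3.

3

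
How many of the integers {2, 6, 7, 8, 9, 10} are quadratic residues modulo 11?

1

(2/11) = -1 → non-residue.
(6/11) = -1 → non-residue.
(7/11) = -1 → non-residue.
(8/11) = -1 → non-residue.
(9/11) = +1 → QR.
(10/11) = -1 → non-residue.
Total quadratic residues among the 6: 1.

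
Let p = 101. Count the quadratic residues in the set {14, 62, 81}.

2

(14/101) = +1 → QR.
(62/101) = -1 → non-residue.
(81/101) = +1 → QR.
Total quadratic residues among the 3: 2.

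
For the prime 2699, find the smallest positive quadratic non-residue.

2

(2/2699) = −1, so 2 is the smallest positive non-residue mod 2699.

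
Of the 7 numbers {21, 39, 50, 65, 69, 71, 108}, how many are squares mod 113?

2

(21/113) = -1 → non-residue.
(39/113) = -1 → non-residue.
(50/113) = +1 → QR.
(65/113) = -1 → non-residue.
(69/113) = +1 → QR.
(71/113) = -1 → non-residue.
(108/113) = -1 → non-residue.
Total quadratic residues among the 7: 2.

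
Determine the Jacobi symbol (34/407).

Pull out 2: since 407 ≡ 7 (mod 8), (2/407) = +1.
Reciprocity: 17 ≡ 1 and 407 ≡ 3 (mod 4), so (17/407) = +(407/17).
Reduce top mod 17: now compute (16/17).
Pull out 2^4: since 17 ≡ 1 (mod 8), (2/17) = +1, so (2/17)^4 = +1.
Reached (1/17) = 1. Collecting the sign flips along the way, the symbol is +1.

1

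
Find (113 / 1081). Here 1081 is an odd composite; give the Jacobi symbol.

Reciprocity: 113 ≡ 1 and 1081 ≡ 1 (mod 4), so (113/1081) = +(1081/113).
Reduce top mod 113: now compute (64/113).
Pull out 2^6: since 113 ≡ 1 (mod 8), (2/113) = +1, so (2/113)^6 = +1.
Reached (1/113) = 1. Collecting the sign flips along the way, the symbol is +1.

1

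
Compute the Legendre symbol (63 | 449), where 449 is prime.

Reciprocity: 63 ≡ 3 and 449 ≡ 1 (mod 4), so (63/449) = +(449/63).
Reduce top mod 63: now compute (8/63).
Pull out 2^3: since 63 ≡ 7 (mod 8), (2/63) = +1, so (2/63)^3 = +1.
Reached (1/63) = 1. Collecting the sign flips along the way, the symbol is +1.

1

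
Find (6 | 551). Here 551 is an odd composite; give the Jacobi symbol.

Pull out 2: since 551 ≡ 7 (mod 8), (2/551) = +1.
Reciprocity: 3 ≡ 3 and 551 ≡ 3 (mod 4), so (3/551) = −(551/3).
Reduce top mod 3: now compute (2/3).
Pull out 2: since 3 ≡ 3 (mod 8), (2/3) = -1.
Reached (1/3) = 1. Collecting the sign flips along the way, the symbol is +1.

1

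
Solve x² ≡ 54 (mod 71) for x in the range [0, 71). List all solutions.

14, 57

Since 71 ≡ 3 (mod 4), a square root of 54 is 54^((71+1)/4) = 54^18 mod 71.
Repeated squaring: 54^2≡5, 54^4≡25, 54^8≡57, 54^16≡54 (mod 71).
54^18 = 54^(16+2) ≡ 57 (mod 71).
Check: 57² = 3249 ≡ 54 (mod 71). The two roots are 14 and 57.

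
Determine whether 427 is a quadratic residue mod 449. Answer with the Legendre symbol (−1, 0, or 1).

1

Euler's criterion: (427/449) ≡ 427^224 (mod 449).
427^2 ≡ 35 (mod 449)
427^4 ≡ 327 (mod 449)
427^8 ≡ 67 (mod 449)
427^16 ≡ 448 (mod 449)
427^32 ≡ 1 (mod 449)
427^64 ≡ 1 (mod 449)
427^128 ≡ 1 (mod 449)
427^224 = 427^(128+64+32) ≡ 1 (mod 449).
Result is 1, so (427/449) = 1.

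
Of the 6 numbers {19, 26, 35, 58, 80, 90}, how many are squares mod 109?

(19/109) = -1 → non-residue.
(26/109) = +1 → QR.
(35/109) = +1 → QR.
(58/109) = -1 → non-residue.
(80/109) = +1 → QR.
(90/109) = -1 → non-residue.
Total quadratic residues among the 6: 3.

3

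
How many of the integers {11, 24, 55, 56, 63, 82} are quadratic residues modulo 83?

(11/83) = +1 → QR.
(24/83) = -1 → non-residue.
(55/83) = -1 → non-residue.
(56/83) = -1 → non-residue.
(63/83) = +1 → QR.
(82/83) = -1 → non-residue.
Total quadratic residues among the 6: 2.

2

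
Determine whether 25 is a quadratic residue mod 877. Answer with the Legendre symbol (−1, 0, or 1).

1

Euler's criterion: (25/877) ≡ 25^438 (mod 877).
25^2 ≡ 625 (mod 877)
25^4 ≡ 360 (mod 877)
25^8 ≡ 681 (mod 877)
25^16 ≡ 705 (mod 877)
25^32 ≡ 643 (mod 877)
25^64 ≡ 382 (mod 877)
25^128 ≡ 342 (mod 877)
25^256 ≡ 323 (mod 877)
25^438 = 25^(256+128+32+16+4+2) ≡ 1 (mod 877).
Result is 1, so (25/877) = 1.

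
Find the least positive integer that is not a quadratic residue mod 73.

5

(2/73) = +1, so 2 is a residue.
(3/73) = +1, so 3 is a residue.
(4/73) = +1, so 4 is a residue.
(5/73) = −1, so 5 is the smallest positive non-residue mod 73.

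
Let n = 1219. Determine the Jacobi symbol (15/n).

-1

Reciprocity: 15 ≡ 3 and 1219 ≡ 3 (mod 4), so (15/1219) = −(1219/15).
Reduce top mod 15: now compute (4/15).
Pull out 2^2: since 15 ≡ 7 (mod 8), (2/15) = +1, so (2/15)^2 = +1.
Reached (1/15) = 1. Collecting the sign flips along the way, the symbol is -1.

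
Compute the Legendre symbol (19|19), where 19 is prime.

0

First reduce: 19 ≡ 0 (mod 19).
Top reduces to 0: gcd > 1, so the symbol is 0.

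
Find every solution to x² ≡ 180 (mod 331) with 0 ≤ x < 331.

Since 331 ≡ 3 (mod 4), a square root of 180 is 180^((331+1)/4) = 180^83 mod 331.
Repeated squaring: 180^2≡293, 180^4≡120, 180^8≡167, 180^16≡85, 180^32≡274, 180^64≡270 (mod 331).
180^83 = 180^(64+16+2+1) ≡ 74 (mod 331).
Check: 74² = 5476 ≡ 180 (mod 331). The two roots are 74 and 257.

74, 257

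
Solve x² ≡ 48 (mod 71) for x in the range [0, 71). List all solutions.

Since 71 ≡ 3 (mod 4), a square root of 48 is 48^((71+1)/4) = 48^18 mod 71.
Repeated squaring: 48^2≡32, 48^4≡30, 48^8≡48, 48^16≡32 (mod 71).
48^18 = 48^(16+2) ≡ 30 (mod 71).
Check: 30² = 900 ≡ 48 (mod 71). The two roots are 30 and 41.

30, 41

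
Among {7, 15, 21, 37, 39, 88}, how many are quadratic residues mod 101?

(7/101) = -1 → non-residue.
(15/101) = -1 → non-residue.
(21/101) = +1 → QR.
(37/101) = +1 → QR.
(39/101) = -1 → non-residue.
(88/101) = +1 → QR.
Total quadratic residues among the 6: 3.

3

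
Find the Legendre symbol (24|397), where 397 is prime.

-1

Euler's criterion: (24/397) ≡ 24^198 (mod 397).
24^2 ≡ 179 (mod 397)
24^4 ≡ 281 (mod 397)
24^8 ≡ 355 (mod 397)
24^16 ≡ 176 (mod 397)
24^32 ≡ 10 (mod 397)
24^64 ≡ 100 (mod 397)
24^128 ≡ 75 (mod 397)
24^198 = 24^(128+64+4+2) ≡ 396 (mod 397).
Result is 396 ≡ −1, so (24/397) = −1.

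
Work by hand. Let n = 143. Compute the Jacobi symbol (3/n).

Reciprocity: 3 ≡ 3 and 143 ≡ 3 (mod 4), so (3/143) = −(143/3).
Reduce top mod 3: now compute (2/3).
Pull out 2: since 3 ≡ 3 (mod 8), (2/3) = -1.
Reached (1/3) = 1. Collecting the sign flips along the way, the symbol is +1.

1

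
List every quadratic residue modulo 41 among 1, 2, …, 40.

1,2,4,5,8,9,10,16,18,20,21,23,25,31,32,33,36,37,39,40

Square k = 1,…,20 (k and 41−k give the same square):
1²=1, 2²=4, 3²=9, 4²=16, 5²=25, 6²=36, 7²≡8, 8²≡23, 9²≡40, 10²≡18, 11²≡39, 12²≡21, 13²≡5, 14²≡32, 15²≡20, 16²≡10, 17²≡2, 18²≡37, 19²≡33, 20²≡31 (mod 41).
So the quadratic residues mod 41 are {1, 2, 4, 5, 8, 9, 10, 16, 18, 20, 21, 23, 25, 31, 32, 33, 36, 37, 39, 40}.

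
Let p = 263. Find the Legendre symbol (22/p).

Pull out 2: since 263 ≡ 7 (mod 8), (2/263) = +1.
Reciprocity: 11 ≡ 3 and 263 ≡ 3 (mod 4), so (11/263) = −(263/11).
Reduce top mod 11: now compute (10/11).
Pull out 2: since 11 ≡ 3 (mod 8), (2/11) = -1.
Reciprocity: 5 ≡ 1 and 11 ≡ 3 (mod 4), so (5/11) = +(11/5).
Reduce top mod 5: now compute (1/5).
Reached (1/5) = 1. Collecting the sign flips along the way, the symbol is +1.

1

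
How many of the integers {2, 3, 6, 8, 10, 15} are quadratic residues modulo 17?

3

(2/17) = +1 → QR.
(3/17) = -1 → non-residue.
(6/17) = -1 → non-residue.
(8/17) = +1 → QR.
(10/17) = -1 → non-residue.
(15/17) = +1 → QR.
Total quadratic residues among the 6: 3.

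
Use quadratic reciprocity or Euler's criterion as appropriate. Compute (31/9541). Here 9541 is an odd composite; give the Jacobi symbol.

-1

Reciprocity: 31 ≡ 3 and 9541 ≡ 1 (mod 4), so (31/9541) = +(9541/31).
Reduce top mod 31: now compute (24/31).
Pull out 2^3: since 31 ≡ 7 (mod 8), (2/31) = +1, so (2/31)^3 = +1.
Reciprocity: 3 ≡ 3 and 31 ≡ 3 (mod 4), so (3/31) = −(31/3).
Reduce top mod 3: now compute (1/3).
Reached (1/3) = 1. Collecting the sign flips along the way, the symbol is -1.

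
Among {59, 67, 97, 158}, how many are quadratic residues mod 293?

4

(59/293) = +1 → QR.
(67/293) = +1 → QR.
(97/293) = +1 → QR.
(158/293) = +1 → QR.
Total quadratic residues among the 4: 4.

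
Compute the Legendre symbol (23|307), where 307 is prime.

-1

Reciprocity: 23 ≡ 3 and 307 ≡ 3 (mod 4), so (23/307) = −(307/23).
Reduce top mod 23: now compute (8/23).
Pull out 2^3: since 23 ≡ 7 (mod 8), (2/23) = +1, so (2/23)^3 = +1.
Reached (1/23) = 1. Collecting the sign flips along the way, the symbol is -1.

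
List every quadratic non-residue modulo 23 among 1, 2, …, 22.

5,7,10,11,14,15,17,19,20,21,22

Square k = 1,…,11 (k and 23−k give the same square):
1²=1, 2²=4, 3²=9, 4²=16, 5²≡2, 6²≡13, 7²≡3, 8²≡18, 9²≡12, 10²≡8, 11²≡6 (mod 23).
The residues are {1, 2, 3, 4, 6, 8, 9, 12, 13, 16, 18}; the non-residues are the remaining 11 nonzero classes.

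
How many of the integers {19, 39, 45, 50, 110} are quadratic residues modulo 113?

1

(19/113) = -1 → non-residue.
(39/113) = -1 → non-residue.
(45/113) = -1 → non-residue.
(50/113) = +1 → QR.
(110/113) = -1 → non-residue.
Total quadratic residues among the 5: 1.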